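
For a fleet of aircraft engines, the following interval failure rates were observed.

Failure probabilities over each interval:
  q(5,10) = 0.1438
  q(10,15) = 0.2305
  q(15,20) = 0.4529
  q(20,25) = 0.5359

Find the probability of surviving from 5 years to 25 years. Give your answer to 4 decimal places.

0.1673

P(survive 5→25) = (1 − 0.1438) × (1 − 0.2305) × (1 − 0.4529) × (1 − 0.5359).
= 0.8562 × 0.7695 × 0.5471 × 0.4641 = 0.167287.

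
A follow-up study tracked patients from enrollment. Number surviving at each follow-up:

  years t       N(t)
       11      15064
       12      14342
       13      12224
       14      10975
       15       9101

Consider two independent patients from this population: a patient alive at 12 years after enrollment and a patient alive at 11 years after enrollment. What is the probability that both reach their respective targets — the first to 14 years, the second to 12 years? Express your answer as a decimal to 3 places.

p₁ = N(14)/N(12) = 10975/14342 = 0.765235; p₂ = N(12)/N(11) = 14342/15064 = 0.952071.
P(both) = p₁ × p₂ = 0.765235 × 0.952071 = 0.728558.

0.729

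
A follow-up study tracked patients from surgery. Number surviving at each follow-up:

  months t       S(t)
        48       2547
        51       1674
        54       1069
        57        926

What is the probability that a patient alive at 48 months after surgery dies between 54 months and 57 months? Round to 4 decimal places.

This is the probability of reaching 54 but not 57, conditional on being alive at 48: (S(54) − S(57)) / S(48).
= (1069 − 926) / 2547 = 143 / 2547 = 0.056144.

0.0561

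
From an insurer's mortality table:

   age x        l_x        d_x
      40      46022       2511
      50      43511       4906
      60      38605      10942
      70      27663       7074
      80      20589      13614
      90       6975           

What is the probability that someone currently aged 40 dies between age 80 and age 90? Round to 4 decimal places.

0.2958

We want 40|10q40 = (l_80 − l_90)/l_40.
This is the probability of reaching 80 but not 90, conditional on being alive at 40: (l_80 − l_90) / l_40.
= (20589 − 6975) / 46022 = 13614 / 46022 = 0.295815.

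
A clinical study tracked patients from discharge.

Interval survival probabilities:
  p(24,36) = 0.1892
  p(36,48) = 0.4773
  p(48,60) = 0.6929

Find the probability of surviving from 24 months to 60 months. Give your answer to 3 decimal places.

0.063

Chaining the interval survival probabilities: 0.1892 × 0.4773 × 0.6929.
= 0.062572.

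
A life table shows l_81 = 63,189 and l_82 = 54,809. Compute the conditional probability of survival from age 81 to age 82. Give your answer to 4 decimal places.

0.8674

The conditional survival probability is l_82/l_81 = 54,809/63,189 = 0.867382.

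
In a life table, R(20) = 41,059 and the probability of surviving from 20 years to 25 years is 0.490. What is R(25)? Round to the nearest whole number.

20119

R(25) = R(20) × p = 41,059 × 0.490 = 20119.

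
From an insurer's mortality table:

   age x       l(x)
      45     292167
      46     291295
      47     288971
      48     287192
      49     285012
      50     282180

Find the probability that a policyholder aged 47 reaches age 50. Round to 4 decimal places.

The conditional survival probability is l(50)/l(47) = 282180/288971 = 0.976499.

0.9765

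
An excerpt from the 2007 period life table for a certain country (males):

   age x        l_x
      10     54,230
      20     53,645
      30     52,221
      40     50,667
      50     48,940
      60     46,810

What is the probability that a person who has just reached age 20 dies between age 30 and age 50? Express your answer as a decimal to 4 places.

0.0612

We want 10|20q20 = (l_30 − l_50)/l_20.
This is the probability of reaching 30 but not 50, conditional on being alive at 20: (l_30 − l_50) / l_20.
= (52,221 − 48,940) / 53,645 = 3,281 / 53,645 = 0.061161.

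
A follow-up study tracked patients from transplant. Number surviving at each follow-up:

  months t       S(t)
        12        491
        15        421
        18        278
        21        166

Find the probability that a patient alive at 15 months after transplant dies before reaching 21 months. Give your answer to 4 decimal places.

P(die before 21 | alive at 15) = 1 − S(21)/S(15) = 1 − 166/421 = (255)/421 = 0.605701.

0.6057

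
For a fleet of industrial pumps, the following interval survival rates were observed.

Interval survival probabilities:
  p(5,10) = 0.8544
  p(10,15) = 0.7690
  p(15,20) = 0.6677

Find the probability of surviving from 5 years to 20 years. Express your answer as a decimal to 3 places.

P(survive 5→20) = 0.8544 × 0.7690 × 0.6677.
= 0.438701.

0.439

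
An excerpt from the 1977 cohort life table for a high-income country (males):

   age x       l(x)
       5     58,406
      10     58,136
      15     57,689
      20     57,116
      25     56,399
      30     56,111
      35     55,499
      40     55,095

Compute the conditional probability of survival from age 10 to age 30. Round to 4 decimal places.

The conditional survival probability is l(30)/l(10) = 56,111/58,136 = 0.965168.

0.9652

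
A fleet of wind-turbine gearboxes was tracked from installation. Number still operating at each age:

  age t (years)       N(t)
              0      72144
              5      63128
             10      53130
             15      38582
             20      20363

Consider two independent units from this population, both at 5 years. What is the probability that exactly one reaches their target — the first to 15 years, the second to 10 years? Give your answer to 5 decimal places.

p₁ = N(15)/N(5) = 38582/63128 = 0.611171; p₂ = N(10)/N(5) = 53130/63128 = 0.841623.
P(exactly one) = p₁(1−p₂) + (1−p₁)p₂ = 0.096795 + 0.327247 = 0.424043.

0.42404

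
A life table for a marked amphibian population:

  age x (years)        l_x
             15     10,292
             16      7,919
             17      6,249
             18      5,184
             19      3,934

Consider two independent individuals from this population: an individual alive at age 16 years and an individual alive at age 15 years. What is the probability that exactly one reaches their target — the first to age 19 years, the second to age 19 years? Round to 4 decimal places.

p₁ = l_19/l_16 = 3,934/7,919 = 0.496780; p₂ = l_19/l_15 = 3,934/10,292 = 0.382239.
P(exactly one) = p₁(1−p₂) + (1−p₁)p₂ = 0.306891 + 0.192350 = 0.499242.

0.4992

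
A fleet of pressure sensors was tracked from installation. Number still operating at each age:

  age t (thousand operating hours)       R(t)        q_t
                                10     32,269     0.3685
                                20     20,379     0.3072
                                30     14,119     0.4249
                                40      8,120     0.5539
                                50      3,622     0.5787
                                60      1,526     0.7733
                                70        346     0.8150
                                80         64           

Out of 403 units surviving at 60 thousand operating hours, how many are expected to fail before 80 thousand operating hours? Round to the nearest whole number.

386

The relevant probability is 1 − 64/1,526 = 0.958060.
Expected number = 403 × 0.958060 = 386.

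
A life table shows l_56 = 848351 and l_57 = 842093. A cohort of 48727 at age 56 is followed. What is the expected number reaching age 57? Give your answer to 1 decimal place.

48367.6

The relevant probability is 842093/848351 = 0.992623.
Expected number = 48727 × 0.992623 = 48367.6.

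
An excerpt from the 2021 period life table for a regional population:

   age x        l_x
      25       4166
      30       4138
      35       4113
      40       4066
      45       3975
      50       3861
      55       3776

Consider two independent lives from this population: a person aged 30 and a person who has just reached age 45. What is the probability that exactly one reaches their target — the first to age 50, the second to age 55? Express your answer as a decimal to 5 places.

p₁ = l_50/l_30 = 3861/4138 = 0.933059; p₂ = l_55/l_45 = 3776/3975 = 0.949937.
P(exactly one) = p₁(1−p₂) + (1−p₁)p₂ = 0.046712 + 0.063590 = 0.110301.

0.11030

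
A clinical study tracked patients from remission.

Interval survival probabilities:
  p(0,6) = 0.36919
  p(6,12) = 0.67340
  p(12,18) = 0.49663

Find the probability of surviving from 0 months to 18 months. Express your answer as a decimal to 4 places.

0.1235

P(survive 0→18) = 0.36919 × 0.67340 × 0.49663.
= 0.123468.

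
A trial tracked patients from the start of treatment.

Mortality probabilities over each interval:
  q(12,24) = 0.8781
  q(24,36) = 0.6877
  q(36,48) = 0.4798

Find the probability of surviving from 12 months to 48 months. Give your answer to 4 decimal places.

P(survive 12→48) = (1 − 0.8781) × (1 − 0.6877) × (1 − 0.4798).
= 0.1219 × 0.3123 × 0.5202 = 0.019804.

0.0198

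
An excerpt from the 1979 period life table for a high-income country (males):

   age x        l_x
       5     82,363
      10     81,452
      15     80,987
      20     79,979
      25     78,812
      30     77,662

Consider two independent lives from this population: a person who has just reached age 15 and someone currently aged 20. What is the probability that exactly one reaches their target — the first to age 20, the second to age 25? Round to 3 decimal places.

0.027

p₁ = l_20/l_15 = 79,979/80,987 = 0.987554; p₂ = l_25/l_20 = 78,812/79,979 = 0.985409.
P(exactly one) = p₁(1−p₂) + (1−p₁)p₂ = 0.014409 + 0.012264 = 0.026674.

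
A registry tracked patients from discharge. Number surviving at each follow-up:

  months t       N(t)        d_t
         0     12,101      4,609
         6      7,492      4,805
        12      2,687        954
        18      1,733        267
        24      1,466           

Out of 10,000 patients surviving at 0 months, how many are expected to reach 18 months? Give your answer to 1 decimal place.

1432.1

The relevant probability is 1,733/12,101 = 0.143211.
Expected number = 10,000 × 0.143211 = 1432.1.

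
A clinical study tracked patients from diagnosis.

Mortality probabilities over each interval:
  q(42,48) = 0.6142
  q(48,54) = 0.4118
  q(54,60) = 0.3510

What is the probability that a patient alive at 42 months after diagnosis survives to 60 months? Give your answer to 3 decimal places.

0.147

Survival from 42 to 60 is the product of surviving each interval: (1 − 0.6142) × (1 − 0.4118) × (1 − 0.3510).
= 0.3858 × 0.5882 × 0.6490 = 0.147276.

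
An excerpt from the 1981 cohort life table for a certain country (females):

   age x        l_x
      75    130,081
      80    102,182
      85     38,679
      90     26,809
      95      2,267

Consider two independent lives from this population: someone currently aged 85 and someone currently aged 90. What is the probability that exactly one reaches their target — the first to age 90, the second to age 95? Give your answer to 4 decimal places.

0.6605

p₁ = l_90/l_85 = 26,809/38,679 = 0.693115; p₂ = l_95/l_90 = 2,267/26,809 = 0.084561.
P(exactly one) = p₁(1−p₂) + (1−p₁)p₂ = 0.634505 + 0.025951 = 0.660455.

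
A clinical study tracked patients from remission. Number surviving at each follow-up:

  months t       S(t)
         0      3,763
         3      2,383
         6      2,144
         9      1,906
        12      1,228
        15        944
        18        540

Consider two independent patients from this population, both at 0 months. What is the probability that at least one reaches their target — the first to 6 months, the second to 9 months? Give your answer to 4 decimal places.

p₁ = S(6)/S(0) = 2,144/3,763 = 0.569758; p₂ = S(9)/S(0) = 1,906/3,763 = 0.506511.
P(at least one) = 1 − (1−p₁)(1−p₂) = 1 − 0.430242 × 0.493489 = 0.787680.

0.7877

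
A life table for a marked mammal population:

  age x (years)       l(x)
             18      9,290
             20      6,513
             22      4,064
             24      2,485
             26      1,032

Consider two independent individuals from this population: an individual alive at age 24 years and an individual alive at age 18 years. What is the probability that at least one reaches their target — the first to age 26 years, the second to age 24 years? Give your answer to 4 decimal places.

p₁ = l(26)/l(24) = 1,032/2,485 = 0.415292; p₂ = l(24)/l(18) = 2,485/9,290 = 0.267492.
P(at least one) = 1 − (1−p₁)(1−p₂) = 1 − 0.584708 × 0.732508 = 0.571697.

0.5717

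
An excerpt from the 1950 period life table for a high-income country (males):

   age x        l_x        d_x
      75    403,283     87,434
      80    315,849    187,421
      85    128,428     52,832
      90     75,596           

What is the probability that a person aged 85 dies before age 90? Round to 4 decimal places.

P(die before 90 | alive at 85) = 1 − l_90/l_85 = 1 − 75,596/128,428 = (52,832)/128,428 = 0.411374.

0.4114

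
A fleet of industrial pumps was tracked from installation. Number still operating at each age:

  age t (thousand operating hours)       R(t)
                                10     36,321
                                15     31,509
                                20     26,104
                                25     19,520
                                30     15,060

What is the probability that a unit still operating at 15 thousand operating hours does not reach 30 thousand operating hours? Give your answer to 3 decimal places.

0.522

P(fail before 30 | operational at 15) = 1 − R(30)/R(15) = 1 − 15,060/31,509 = (16,449)/31,509 = 0.522041.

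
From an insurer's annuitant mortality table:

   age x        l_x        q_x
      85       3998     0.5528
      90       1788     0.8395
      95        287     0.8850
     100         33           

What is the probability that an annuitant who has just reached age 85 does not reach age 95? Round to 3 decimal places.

P(die before 95 | alive at 85) = 1 − l_95/l_85 = 1 − 287/3998 = (3711)/3998 = 0.928214.

0.928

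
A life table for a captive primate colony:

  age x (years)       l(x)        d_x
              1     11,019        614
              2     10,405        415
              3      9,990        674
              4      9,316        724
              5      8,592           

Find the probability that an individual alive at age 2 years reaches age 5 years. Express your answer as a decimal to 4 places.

The conditional survival probability is l(5)/l(2) = 8,592/10,405 = 0.825757.

0.8258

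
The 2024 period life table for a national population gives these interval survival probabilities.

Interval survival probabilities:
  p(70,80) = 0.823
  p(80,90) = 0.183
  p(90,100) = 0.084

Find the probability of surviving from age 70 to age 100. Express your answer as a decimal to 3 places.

0.013

P(survive 70→100) = 0.823 × 0.183 × 0.084.
= 0.012651.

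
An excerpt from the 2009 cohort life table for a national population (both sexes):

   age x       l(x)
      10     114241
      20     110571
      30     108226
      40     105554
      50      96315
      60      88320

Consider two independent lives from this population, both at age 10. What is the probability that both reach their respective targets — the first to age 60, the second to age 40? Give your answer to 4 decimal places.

p₁ = l(60)/l(10) = 88320/114241 = 0.773102; p₂ = l(40)/l(10) = 105554/114241 = 0.923959.
P(both) = p₁ × p₂ = 0.773102 × 0.923959 = 0.714315.

0.7143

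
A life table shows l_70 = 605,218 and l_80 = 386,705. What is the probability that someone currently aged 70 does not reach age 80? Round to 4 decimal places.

0.3610

P(die before 80 | alive at 70) = 1 − l_80/l_70 = 1 − 386,705/605,218 = (218,513)/605,218 = 0.361048.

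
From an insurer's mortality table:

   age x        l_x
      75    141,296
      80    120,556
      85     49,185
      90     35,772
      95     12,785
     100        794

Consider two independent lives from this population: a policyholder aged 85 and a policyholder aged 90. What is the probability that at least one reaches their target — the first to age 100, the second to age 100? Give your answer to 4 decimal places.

0.0380

p₁ = l_100/l_85 = 794/49,185 = 0.016143; p₂ = l_100/l_90 = 794/35,772 = 0.022196.
P(at least one) = 1 − (1−p₁)(1−p₂) = 1 − 0.983857 × 0.977804 = 0.037981.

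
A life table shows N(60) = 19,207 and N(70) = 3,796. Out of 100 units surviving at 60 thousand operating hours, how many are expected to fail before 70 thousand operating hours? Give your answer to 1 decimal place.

80.2

The relevant probability is 1 − 3,796/19,207 = 0.802364.
Expected number = 100 × 0.802364 = 80.2.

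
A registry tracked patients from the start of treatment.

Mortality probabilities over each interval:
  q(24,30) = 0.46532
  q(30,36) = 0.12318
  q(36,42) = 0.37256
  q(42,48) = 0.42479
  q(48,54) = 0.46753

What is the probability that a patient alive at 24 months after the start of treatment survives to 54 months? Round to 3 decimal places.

0.090

P(survive 24→54) = (1 − 0.46532) × (1 − 0.12318) × (1 − 0.37256) × (1 − 0.42479) × (1 − 0.46753).
= 0.53468 × 0.87682 × 0.62744 × 0.57521 × 0.53247 = 0.090094.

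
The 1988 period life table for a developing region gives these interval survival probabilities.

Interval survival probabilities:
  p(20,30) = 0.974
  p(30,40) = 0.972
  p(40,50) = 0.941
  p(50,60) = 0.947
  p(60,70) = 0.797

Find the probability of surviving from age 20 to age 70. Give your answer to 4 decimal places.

P(survive 20→70) = 0.974 × 0.972 × 0.941 × 0.947 × 0.797.
= 0.672393.

0.6724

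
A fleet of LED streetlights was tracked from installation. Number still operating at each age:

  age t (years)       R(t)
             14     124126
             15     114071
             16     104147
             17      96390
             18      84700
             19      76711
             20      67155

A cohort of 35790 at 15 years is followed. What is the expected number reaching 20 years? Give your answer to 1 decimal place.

21070.0

The relevant probability is 67155/114071 = 0.588712.
Expected number = 35790 × 0.588712 = 21070.0.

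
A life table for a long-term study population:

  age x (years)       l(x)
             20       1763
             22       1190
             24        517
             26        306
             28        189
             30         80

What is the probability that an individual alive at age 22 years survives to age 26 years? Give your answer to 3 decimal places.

0.257

The conditional survival probability is l(26)/l(22) = 306/1190 = 0.257143.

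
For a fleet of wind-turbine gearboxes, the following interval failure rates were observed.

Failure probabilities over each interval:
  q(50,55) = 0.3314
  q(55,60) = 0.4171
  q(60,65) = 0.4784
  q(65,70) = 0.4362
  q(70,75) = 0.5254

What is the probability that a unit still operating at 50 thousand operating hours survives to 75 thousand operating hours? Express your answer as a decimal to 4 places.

P(survive 50→75) = (1 − 0.3314) × (1 − 0.4171) × (1 − 0.4784) × (1 − 0.4362) × (1 − 0.5254).
= 0.6686 × 0.5829 × 0.5216 × 0.5638 × 0.4746 = 0.054394.

0.0544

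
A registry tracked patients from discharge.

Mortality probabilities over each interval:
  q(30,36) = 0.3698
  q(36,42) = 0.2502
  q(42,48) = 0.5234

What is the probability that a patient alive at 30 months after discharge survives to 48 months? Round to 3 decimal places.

0.225

The overall survival probability is (1 − 0.3698) × (1 − 0.2502) × (1 − 0.5234).
= 0.6302 × 0.7498 × 0.4766 = 0.225205.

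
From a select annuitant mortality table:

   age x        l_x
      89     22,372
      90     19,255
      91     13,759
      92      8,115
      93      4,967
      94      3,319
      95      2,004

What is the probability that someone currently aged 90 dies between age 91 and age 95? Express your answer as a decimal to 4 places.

We want 1|4q90 = (l_91 − l_95)/l_90.
This is the probability of reaching 91 but not 95, conditional on being alive at 90: (l_91 − l_95) / l_90.
= (13,759 − 2,004) / 19,255 = 11,755 / 19,255 = 0.610491.

0.6105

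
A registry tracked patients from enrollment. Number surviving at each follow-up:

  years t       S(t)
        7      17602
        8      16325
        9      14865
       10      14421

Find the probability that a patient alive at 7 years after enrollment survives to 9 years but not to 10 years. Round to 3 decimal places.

0.025

This is the probability of reaching 9 but not 10, conditional on being alive at 7: (S(9) − S(10)) / S(7).
= (14865 − 14421) / 17602 = 444 / 17602 = 0.025224.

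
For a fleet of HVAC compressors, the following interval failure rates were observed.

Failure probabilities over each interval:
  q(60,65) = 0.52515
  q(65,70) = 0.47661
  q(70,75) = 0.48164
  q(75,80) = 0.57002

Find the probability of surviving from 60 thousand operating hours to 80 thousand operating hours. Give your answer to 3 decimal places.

0.055

The overall survival probability is (1 − 0.52515) × (1 − 0.47661) × (1 − 0.48164) × (1 − 0.57002).
= 0.47485 × 0.52339 × 0.51836 × 0.42998 = 0.055394.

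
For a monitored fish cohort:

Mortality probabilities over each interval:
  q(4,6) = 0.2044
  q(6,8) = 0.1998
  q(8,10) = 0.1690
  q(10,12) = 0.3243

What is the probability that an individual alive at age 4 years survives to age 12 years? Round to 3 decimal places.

P(survive 4→12) = (1 − 0.2044) × (1 − 0.1998) × (1 − 0.1690) × (1 − 0.3243).
= 0.7956 × 0.8002 × 0.8310 × 0.6757 = 0.357477.

0.357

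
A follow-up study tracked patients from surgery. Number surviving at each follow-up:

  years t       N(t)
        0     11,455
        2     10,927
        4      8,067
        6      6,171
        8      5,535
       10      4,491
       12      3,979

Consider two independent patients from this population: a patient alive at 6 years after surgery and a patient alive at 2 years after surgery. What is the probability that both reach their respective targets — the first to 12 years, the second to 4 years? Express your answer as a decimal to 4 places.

p₁ = N(12)/N(6) = 3,979/6,171 = 0.644790; p₂ = N(4)/N(2) = 8,067/10,927 = 0.738263.
P(both) = p₁ × p₂ = 0.644790 × 0.738263 = 0.476025.

0.4760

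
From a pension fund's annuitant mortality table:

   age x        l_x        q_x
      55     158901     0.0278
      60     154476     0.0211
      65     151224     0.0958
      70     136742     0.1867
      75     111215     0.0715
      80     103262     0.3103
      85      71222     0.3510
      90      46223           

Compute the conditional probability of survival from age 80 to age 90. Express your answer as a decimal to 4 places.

We want 10p80 = l_90/l_80.
The conditional survival probability is l_90/l_80 = 46223/103262 = 0.447628.

0.4476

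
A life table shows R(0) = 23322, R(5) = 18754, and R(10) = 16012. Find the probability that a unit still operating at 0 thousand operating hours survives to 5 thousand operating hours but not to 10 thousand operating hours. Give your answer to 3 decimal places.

0.118

This is the probability of reaching 5 but not 10, conditional on being operational at 0: (R(5) − R(10)) / R(0).
= (18754 − 16012) / 23322 = 2742 / 23322 = 0.117571.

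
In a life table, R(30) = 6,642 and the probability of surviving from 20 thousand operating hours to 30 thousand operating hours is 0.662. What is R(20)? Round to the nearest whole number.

R(20) = R(30) / p = 6,642 / 0.662 = 10033.

10033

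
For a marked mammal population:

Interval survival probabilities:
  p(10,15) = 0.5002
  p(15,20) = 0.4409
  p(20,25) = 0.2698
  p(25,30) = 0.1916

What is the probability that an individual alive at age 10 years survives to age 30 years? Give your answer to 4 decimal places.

0.0114

Chaining the interval survival probabilities: 0.5002 × 0.4409 × 0.2698 × 0.1916.
= 0.011400.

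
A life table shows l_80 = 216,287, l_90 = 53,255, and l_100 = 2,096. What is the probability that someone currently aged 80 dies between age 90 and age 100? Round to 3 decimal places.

This is the probability of reaching 90 but not 100, conditional on being alive at 80: (l_90 − l_100) / l_80.
= (53,255 − 2,096) / 216,287 = 51,159 / 216,287 = 0.236533.

0.237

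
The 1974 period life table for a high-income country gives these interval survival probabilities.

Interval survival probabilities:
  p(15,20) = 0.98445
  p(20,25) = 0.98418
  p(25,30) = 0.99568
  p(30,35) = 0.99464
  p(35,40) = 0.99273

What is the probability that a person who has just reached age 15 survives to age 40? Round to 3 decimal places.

Survival from 15 to 40 is the product of surviving each interval: 0.98445 × 0.98418 × 0.99568 × 0.99464 × 0.99273.
= 0.952544.

0.953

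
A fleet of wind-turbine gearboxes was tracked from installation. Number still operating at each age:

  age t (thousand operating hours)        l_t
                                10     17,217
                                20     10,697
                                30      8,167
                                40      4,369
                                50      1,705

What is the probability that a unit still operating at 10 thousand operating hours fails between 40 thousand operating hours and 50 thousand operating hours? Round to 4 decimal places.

0.1547

This is the probability of reaching 40 but not 50, conditional on being operational at 10: (l_40 − l_50) / l_10.
= (4,369 − 1,705) / 17,217 = 2,664 / 17,217 = 0.154731.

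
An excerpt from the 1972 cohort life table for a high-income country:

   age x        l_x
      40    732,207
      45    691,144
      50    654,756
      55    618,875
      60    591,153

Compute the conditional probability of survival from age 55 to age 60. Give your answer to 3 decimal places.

0.955

We want 5p55 = l_60/l_55.
The conditional survival probability is l_60/l_55 = 591,153/618,875 = 0.955206.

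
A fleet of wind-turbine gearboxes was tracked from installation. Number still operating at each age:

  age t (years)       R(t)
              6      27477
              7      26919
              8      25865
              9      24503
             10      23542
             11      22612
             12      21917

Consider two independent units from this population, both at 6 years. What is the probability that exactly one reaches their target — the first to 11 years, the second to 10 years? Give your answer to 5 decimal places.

p₁ = R(11)/R(6) = 22612/27477 = 0.822943; p₂ = R(10)/R(6) = 23542/27477 = 0.856789.
P(exactly one) = p₁(1−p₂) + (1−p₁)p₂ = 0.117854 + 0.151700 = 0.269555.

0.26955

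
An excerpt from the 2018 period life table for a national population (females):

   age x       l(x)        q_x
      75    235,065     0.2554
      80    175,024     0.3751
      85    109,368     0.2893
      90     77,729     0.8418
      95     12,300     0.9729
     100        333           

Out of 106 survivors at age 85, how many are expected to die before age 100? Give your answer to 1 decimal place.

105.7

The relevant probability is 1 − 333/109,368 = 0.996955.
Expected number = 106 × 0.996955 = 105.7.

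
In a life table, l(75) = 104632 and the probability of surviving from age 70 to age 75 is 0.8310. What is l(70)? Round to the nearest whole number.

125911

l(70) = l(75) / p = 104632 / 0.8310 = 125911.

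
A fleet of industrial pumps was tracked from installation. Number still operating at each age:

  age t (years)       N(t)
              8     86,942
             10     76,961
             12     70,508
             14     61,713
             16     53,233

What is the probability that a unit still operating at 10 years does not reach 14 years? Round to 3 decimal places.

P(fail before 14 | operational at 10) = 1 − N(14)/N(10) = 1 − 61,713/76,961 = (15,248)/76,961 = 0.198126.

0.198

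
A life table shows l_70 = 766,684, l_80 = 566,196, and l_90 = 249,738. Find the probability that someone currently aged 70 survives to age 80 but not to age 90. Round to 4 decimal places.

We want 10|10q70 = (l_80 − l_90)/l_70.
This is the probability of reaching 80 but not 90, conditional on being alive at 70: (l_80 − l_90) / l_70.
= (566,196 − 249,738) / 766,684 = 316,458 / 766,684 = 0.412762.

0.4128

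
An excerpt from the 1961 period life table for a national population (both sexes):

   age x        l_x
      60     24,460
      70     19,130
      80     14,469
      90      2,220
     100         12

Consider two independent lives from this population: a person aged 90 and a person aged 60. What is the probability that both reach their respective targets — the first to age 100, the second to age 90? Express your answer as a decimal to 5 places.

0.00049

p₁ = l_100/l_90 = 12/2,220 = 0.005405; p₂ = l_90/l_60 = 2,220/24,460 = 0.090760.
P(both) = p₁ × p₂ = 0.005405 × 0.090760 = 0.000491.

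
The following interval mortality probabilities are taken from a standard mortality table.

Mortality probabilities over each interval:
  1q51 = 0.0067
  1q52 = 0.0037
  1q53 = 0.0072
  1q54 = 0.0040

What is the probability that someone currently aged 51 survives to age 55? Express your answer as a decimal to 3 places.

Chaining the interval survival probabilities: (1 − 0.0067) × (1 − 0.0037) × (1 − 0.0072) × (1 − 0.0040).
= 0.9933 × 0.9963 × 0.9928 × 0.9960 = 0.978569.

0.979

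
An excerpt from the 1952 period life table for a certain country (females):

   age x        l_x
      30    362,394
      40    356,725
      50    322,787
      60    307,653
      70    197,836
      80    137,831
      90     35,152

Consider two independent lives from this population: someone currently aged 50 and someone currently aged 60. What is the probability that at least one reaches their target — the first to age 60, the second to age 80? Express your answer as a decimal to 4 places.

0.9741

p₁ = l_60/l_50 = 307,653/322,787 = 0.953115; p₂ = l_80/l_60 = 137,831/307,653 = 0.448008.
P(at least one) = 1 − (1−p₁)(1−p₂) = 1 − 0.046885 × 0.551992 = 0.974120.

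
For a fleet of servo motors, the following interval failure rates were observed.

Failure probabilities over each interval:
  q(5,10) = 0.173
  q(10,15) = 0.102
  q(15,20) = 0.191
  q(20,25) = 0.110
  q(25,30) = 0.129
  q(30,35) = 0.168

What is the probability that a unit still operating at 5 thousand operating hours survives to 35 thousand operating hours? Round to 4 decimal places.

Survival from 5 to 35 is the product of surviving each interval: (1 − 0.173) × (1 − 0.102) × (1 − 0.191) × (1 − 0.110) × (1 − 0.129) × (1 − 0.168).
= 0.827 × 0.898 × 0.809 × 0.890 × 0.871 × 0.832 = 0.387491.

0.3875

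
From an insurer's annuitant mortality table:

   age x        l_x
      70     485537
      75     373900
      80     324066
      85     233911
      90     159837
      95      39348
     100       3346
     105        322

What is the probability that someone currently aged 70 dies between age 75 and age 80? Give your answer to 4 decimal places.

0.1026

We want 5|5q70 = (l_75 − l_80)/l_70.
This is the probability of reaching 75 but not 80, conditional on being alive at 70: (l_75 − l_80) / l_70.
= (373900 − 324066) / 485537 = 49834 / 485537 = 0.102637.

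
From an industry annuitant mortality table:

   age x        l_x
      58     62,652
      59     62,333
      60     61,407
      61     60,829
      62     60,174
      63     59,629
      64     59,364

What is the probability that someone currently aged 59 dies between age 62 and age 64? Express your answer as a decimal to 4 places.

This is the probability of reaching 62 but not 64, conditional on being alive at 59: (l_62 − l_64) / l_59.
= (60,174 − 59,364) / 62,333 = 810 / 62,333 = 0.012995.

0.0130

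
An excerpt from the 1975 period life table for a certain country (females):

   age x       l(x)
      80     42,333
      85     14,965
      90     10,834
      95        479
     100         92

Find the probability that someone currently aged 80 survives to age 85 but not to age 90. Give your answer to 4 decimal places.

This is the probability of reaching 85 but not 90, conditional on being alive at 80: (l(85) − l(90)) / l(80).
= (14,965 − 10,834) / 42,333 = 4,131 / 42,333 = 0.097583.

0.0976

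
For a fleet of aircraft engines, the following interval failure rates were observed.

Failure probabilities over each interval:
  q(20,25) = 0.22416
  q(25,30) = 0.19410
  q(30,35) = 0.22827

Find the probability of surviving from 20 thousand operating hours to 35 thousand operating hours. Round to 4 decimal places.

Chaining the interval survival probabilities: (1 − 0.22416) × (1 − 0.19410) × (1 − 0.22827).
= 0.77584 × 0.80590 × 0.77173 = 0.482524.

0.4825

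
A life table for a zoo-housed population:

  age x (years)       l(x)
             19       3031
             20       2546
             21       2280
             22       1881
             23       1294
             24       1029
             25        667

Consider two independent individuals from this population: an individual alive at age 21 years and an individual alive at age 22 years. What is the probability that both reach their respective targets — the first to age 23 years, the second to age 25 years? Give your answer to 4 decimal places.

0.2013

p₁ = l(23)/l(21) = 1294/2280 = 0.567544; p₂ = l(25)/l(22) = 667/1881 = 0.354599.
P(both) = p₁ × p₂ = 0.567544 × 0.354599 = 0.201251.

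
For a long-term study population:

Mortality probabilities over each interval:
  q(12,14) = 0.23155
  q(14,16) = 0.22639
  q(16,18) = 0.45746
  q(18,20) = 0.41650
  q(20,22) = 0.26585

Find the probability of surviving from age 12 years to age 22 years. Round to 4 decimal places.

0.1382

The overall survival probability is (1 − 0.23155) × (1 − 0.22639) × (1 − 0.45746) × (1 − 0.41650) × (1 − 0.26585).
= 0.76845 × 0.77361 × 0.54254 × 0.58350 × 0.73415 = 0.138164.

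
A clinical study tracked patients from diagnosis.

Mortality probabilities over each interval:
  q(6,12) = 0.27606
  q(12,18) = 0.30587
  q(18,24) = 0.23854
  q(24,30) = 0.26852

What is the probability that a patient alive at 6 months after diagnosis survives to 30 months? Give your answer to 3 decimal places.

Chaining the interval survival probabilities: (1 − 0.27606) × (1 − 0.30587) × (1 − 0.23854) × (1 − 0.26852).
= 0.72394 × 0.69413 × 0.76146 × 0.73148 = 0.279894.

0.280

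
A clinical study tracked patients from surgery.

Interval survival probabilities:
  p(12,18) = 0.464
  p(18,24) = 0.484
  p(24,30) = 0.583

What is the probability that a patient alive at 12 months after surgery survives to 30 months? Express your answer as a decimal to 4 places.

0.1309

P(survive 12→30) = 0.464 × 0.484 × 0.583.
= 0.130928.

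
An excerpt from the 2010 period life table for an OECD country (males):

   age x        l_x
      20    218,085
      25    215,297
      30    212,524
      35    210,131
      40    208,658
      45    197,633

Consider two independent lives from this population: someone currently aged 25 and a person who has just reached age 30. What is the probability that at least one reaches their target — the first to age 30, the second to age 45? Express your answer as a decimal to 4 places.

p₁ = l_30/l_25 = 212,524/215,297 = 0.987120; p₂ = l_45/l_30 = 197,633/212,524 = 0.929933.
P(at least one) = 1 − (1−p₁)(1−p₂) = 1 − 0.012880 × 0.070067 = 0.999098.

0.9991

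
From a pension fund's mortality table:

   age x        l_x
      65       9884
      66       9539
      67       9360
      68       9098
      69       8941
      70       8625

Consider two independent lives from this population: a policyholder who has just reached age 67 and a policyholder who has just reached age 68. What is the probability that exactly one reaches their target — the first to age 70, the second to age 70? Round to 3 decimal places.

p₁ = l_70/l_67 = 8625/9360 = 0.921474; p₂ = l_70/l_68 = 8625/9098 = 0.948011.
P(exactly one) = p₁(1−p₂) + (1−p₁)p₂ = 0.047907 + 0.074444 = 0.122350.

0.122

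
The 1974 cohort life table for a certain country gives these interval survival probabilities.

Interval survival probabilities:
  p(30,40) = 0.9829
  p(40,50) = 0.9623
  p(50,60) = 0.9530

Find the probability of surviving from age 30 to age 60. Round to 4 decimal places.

Survival from 30 to 60 is the product of surviving each interval: 0.9829 × 0.9623 × 0.9530.
= 0.901390.

0.9014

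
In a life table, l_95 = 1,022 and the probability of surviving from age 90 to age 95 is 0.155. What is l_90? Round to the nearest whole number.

6594

l_90 = l_95 / p = 1,022 / 0.155 = 6594.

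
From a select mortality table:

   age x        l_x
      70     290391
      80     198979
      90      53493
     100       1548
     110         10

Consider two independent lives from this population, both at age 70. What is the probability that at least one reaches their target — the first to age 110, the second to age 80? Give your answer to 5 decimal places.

0.68522

p₁ = l_110/l_70 = 10/290391 = 0.000034; p₂ = l_80/l_70 = 198979/290391 = 0.685211.
P(at least one) = 1 − (1−p₁)(1−p₂) = 1 − 0.999966 × 0.314789 = 0.685222.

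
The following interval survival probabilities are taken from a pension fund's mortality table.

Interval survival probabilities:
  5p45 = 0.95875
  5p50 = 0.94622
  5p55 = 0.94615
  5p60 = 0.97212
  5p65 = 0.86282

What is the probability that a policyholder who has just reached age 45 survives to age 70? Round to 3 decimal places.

The overall survival probability is 0.95875 × 0.94622 × 0.94615 × 0.97212 × 0.86282.
= 0.719942.

0.720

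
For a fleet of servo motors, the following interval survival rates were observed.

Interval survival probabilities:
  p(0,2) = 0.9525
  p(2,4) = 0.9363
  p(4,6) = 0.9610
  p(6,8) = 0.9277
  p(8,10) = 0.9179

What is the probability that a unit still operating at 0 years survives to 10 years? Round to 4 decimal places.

The overall survival probability is 0.9525 × 0.9363 × 0.9610 × 0.9277 × 0.9179.
= 0.729804.

0.7298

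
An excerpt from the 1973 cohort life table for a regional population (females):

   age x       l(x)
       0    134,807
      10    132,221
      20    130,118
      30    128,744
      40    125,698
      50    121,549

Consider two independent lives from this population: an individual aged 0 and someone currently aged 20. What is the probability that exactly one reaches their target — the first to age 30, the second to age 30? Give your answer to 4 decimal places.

p₁ = l(30)/l(0) = 128,744/134,807 = 0.955025; p₂ = l(30)/l(20) = 128,744/130,118 = 0.989440.
P(exactly one) = p₁(1−p₂) + (1−p₁)p₂ = 0.010085 + 0.044500 = 0.054585.

0.0546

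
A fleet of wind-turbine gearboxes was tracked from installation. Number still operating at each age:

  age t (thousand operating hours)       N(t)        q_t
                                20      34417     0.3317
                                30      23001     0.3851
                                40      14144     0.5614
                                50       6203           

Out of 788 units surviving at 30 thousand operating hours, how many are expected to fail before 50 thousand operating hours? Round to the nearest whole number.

The relevant probability is 1 − 6203/23001 = 0.730316.
Expected number = 788 × 0.730316 = 575.

575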